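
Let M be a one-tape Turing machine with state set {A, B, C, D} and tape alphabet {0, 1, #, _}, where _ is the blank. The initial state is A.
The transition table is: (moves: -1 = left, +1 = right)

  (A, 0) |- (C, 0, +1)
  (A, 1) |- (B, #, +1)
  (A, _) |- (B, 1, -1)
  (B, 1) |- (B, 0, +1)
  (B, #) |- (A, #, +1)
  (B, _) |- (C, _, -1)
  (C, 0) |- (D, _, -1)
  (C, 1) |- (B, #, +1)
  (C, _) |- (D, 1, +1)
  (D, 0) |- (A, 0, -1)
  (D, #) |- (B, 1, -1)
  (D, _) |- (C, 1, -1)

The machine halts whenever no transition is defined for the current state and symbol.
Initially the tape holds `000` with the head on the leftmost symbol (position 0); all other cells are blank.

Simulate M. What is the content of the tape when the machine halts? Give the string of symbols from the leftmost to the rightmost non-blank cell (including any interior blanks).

state=A head=0 tape=___[0]00   (A,0)→(C,0,+1)
state=C head=1 tape=___0[0]0   (C,0)→(D,_,-1)
state=D head=0 tape=___[0]_0   (D,0)→(A,0,-1)
state=A head=-1 tape=__[_]0_0   (A,_)→(B,1,-1)
state=B head=-2 tape=_[_]10_0   (B,_)→(C,_,-1)
state=C head=-3 tape=[_]_10_0   (C,_)→(D,1,+1)
state=D head=-2 tape=1[_]10_0   (D,_)→(C,1,-1)
state=C head=-3 tape=[1]110_0   (C,1)→(B,#,+1)
state=B head=-2 tape=#[1]10_0   (B,1)→(B,0,+1)
state=B head=-1 tape=#0[1]0_0   (B,1)→(B,0,+1)
state=B head=0 tape=#00[0]_0
The non-blank tape span at halt is #000_0.

#000_0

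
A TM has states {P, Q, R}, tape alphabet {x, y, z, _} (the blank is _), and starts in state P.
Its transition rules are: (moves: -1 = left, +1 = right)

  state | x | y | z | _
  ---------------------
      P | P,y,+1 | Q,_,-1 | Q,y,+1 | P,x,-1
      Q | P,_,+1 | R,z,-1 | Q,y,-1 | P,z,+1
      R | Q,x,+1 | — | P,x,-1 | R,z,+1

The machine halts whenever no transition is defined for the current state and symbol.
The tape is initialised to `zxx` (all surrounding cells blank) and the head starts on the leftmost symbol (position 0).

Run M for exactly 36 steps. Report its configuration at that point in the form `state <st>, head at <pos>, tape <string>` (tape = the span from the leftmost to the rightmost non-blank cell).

state Q, head at 6, tape yyyyyyxx

state=P head=0 tape=[z]xx_____   (P,z)→(Q,y,+1)
state=Q head=1 tape=y[x]x_____   (Q,x)→(P,_,+1)
state=P head=2 tape=y_[x]_____   (P,x)→(P,y,+1)
state=P head=3 tape=y_y[_]____   (P,_)→(P,x,-1)
state=P head=2 tape=y_[y]x____   (P,y)→(Q,_,-1)
state=Q head=1 tape=y[_]_x____   (Q,_)→(P,z,+1)
state=P head=2 tape=yz[_]x____   (P,_)→(P,x,-1)
state=P head=1 tape=y[z]xx____   (P,z)→(Q,y,+1)
state=Q head=2 tape=yy[x]x____   (Q,x)→(P,_,+1)
state=P head=3 tape=yy_[x]____   (P,x)→(P,y,+1)
state=P head=4 tape=yy_y[_]___   (P,_)→(P,x,-1)
state=P head=3 tape=yy_[y]x___   (P,y)→(Q,_,-1)
state=Q head=2 tape=yy[_]_x___   (Q,_)→(P,z,+1)
state=P head=3 tape=yyz[_]x___   (P,_)→(P,x,-1)
state=P head=2 tape=yy[z]xx___   (P,z)→(Q,y,+1)
state=Q head=3 tape=yyy[x]x___   (Q,x)→(P,_,+1)
state=P head=4 tape=yyy_[x]___   (P,x)→(P,y,+1)
state=P head=5 tape=yyy_y[_]__   (P,_)→(P,x,-1)
state=P head=4 tape=yyy_[y]x__   (P,y)→(Q,_,-1)
state=Q head=3 tape=yyy[_]_x__   (Q,_)→(P,z,+1)
state=P head=4 tape=yyyz[_]x__   (P,_)→(P,x,-1)
state=P head=3 tape=yyy[z]xx__   (P,z)→(Q,y,+1)
state=Q head=4 tape=yyyy[x]x__   (Q,x)→(P,_,+1)
state=P head=5 tape=yyyy_[x]__   (P,x)→(P,y,+1)
state=P head=6 tape=yyyy_y[_]_   (P,_)→(P,x,-1)
state=P head=5 tape=yyyy_[y]x_   (P,y)→(Q,_,-1)
state=Q head=4 tape=yyyy[_]_x_   (Q,_)→(P,z,+1)
state=P head=5 tape=yyyyz[_]x_   (P,_)→(P,x,-1)
state=P head=4 tape=yyyy[z]xx_   (P,z)→(Q,y,+1)
state=Q head=5 tape=yyyyy[x]x_   (Q,x)→(P,_,+1)
state=P head=6 tape=yyyyy_[x]_   (P,x)→(P,y,+1)
state=P head=7 tape=yyyyy_y[_]   (P,_)→(P,x,-1)
state=P head=6 tape=yyyyy_[y]x   (P,y)→(Q,_,-1)
state=Q head=5 tape=yyyyy[_]_x   (Q,_)→(P,z,+1)
state=P head=6 tape=yyyyyz[_]x   (P,_)→(P,x,-1)
state=P head=5 tape=yyyyy[z]xx   (P,z)→(Q,y,+1)
state=Q head=6 tape=yyyyyy[x]x
After 36 steps: state Q, head at 6, tape yyyyyyxx.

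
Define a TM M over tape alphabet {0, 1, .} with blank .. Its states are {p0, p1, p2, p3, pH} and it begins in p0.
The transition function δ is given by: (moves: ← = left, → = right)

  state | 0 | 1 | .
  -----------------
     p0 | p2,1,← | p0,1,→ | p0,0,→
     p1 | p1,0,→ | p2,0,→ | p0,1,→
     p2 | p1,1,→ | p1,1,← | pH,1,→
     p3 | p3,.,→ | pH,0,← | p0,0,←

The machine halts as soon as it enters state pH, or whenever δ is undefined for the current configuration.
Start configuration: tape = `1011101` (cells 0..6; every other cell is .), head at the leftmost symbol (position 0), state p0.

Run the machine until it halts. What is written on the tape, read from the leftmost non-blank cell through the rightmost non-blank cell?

111100001

state=p0 head=0 tape=.[1]011101..   (p0,1)→(p0,1,→)
state=p0 head=1 tape=.1[0]11101..   (p0,0)→(p2,1,←)
state=p2 head=0 tape=.[1]111101..   (p2,1)→(p1,1,←)
state=p1 head=-1 tape=[.]1111101..   (p1,.)→(p0,1,→)
state=p0 head=0 tape=1[1]111101..   (p0,1)→(p0,1,→)
state=p0 head=1 tape=11[1]11101..   (p0,1)→(p0,1,→)
state=p0 head=2 tape=111[1]1101..   (p0,1)→(p0,1,→)
state=p0 head=3 tape=1111[1]101..   (p0,1)→(p0,1,→)
state=p0 head=4 tape=11111[1]01..   (p0,1)→(p0,1,→)
state=p0 head=5 tape=111111[0]1..   (p0,0)→(p2,1,←)
state=p2 head=4 tape=11111[1]11..   (p2,1)→(p1,1,←)
state=p1 head=3 tape=1111[1]111..   (p1,1)→(p2,0,→)
state=p2 head=4 tape=11110[1]11..   (p2,1)→(p1,1,←)
state=p1 head=3 tape=1111[0]111..   (p1,0)→(p1,0,→)
state=p1 head=4 tape=11110[1]11..   (p1,1)→(p2,0,→)
state=p2 head=5 tape=111100[1]1..   (p2,1)→(p1,1,←)
state=p1 head=4 tape=11110[0]11..   (p1,0)→(p1,0,→)
state=p1 head=5 tape=111100[1]1..   (p1,1)→(p2,0,→)
state=p2 head=6 tape=1111000[1]..   (p2,1)→(p1,1,←)
state=p1 head=5 tape=111100[0]1..   (p1,0)→(p1,0,→)
state=p1 head=6 tape=1111000[1]..   (p1,1)→(p2,0,→)
state=p2 head=7 tape=11110000[.].   (p2,.)→(pH,1,→)
state=pH head=8 tape=111100001[.]
The non-blank tape span at halt is 111100001.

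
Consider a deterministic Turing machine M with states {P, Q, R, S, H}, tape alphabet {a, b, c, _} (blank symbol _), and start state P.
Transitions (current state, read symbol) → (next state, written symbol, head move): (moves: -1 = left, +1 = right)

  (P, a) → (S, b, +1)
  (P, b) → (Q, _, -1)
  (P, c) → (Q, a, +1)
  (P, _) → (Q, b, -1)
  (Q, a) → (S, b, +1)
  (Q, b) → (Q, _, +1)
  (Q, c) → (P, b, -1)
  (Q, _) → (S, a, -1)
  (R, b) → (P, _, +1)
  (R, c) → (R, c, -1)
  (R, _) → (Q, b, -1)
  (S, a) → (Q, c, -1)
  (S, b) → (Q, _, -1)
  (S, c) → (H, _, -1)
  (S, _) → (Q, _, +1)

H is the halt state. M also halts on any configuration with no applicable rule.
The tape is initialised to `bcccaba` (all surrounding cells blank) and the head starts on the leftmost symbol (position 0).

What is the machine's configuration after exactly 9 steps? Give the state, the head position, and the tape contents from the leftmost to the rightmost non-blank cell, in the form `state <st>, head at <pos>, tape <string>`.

P | __[b]cccaba   read b → write _, move -1, go to Q
Q | _[_]_cccaba   read _ → write a, move -1, go to S
S | [_]a_cccaba   read _ → write _, move +1, go to Q
Q | _[a]_cccaba   read a → write b, move +1, go to S
S | _b[_]cccaba   read _ → write _, move +1, go to Q
Q | _b_[c]ccaba   read c → write b, move -1, go to P
P | _b[_]bccaba   read _ → write b, move -1, go to Q
Q | _[b]bbccaba   read b → write _, move +1, go to Q
Q | __[b]bccaba   read b → write _, move +1, go to Q
Q | ___[b]ccaba
After 9 steps: state Q, head at 1, tape bccaba.

state Q, head at 1, tape bccaba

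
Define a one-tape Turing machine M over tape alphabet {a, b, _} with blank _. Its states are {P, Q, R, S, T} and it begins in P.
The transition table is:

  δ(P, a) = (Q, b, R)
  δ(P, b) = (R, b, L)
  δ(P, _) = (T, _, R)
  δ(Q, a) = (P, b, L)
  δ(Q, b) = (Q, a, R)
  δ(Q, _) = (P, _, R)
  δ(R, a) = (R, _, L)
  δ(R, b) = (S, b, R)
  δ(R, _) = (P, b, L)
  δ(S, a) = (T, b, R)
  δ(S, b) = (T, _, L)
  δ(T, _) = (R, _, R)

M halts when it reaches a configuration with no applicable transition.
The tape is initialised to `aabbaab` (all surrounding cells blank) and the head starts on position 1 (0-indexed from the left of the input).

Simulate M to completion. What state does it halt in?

T

state=P head=1 tape=a[a]bbaab____   (P,a)→(Q,b,R)
state=Q head=2 tape=ab[b]baab____   (Q,b)→(Q,a,R)
state=Q head=3 tape=aba[b]aab____   (Q,b)→(Q,a,R)
state=Q head=4 tape=abaa[a]ab____   (Q,a)→(P,b,L)
state=P head=3 tape=aba[a]bab____   (P,a)→(Q,b,R)
state=Q head=4 tape=abab[b]ab____   (Q,b)→(Q,a,R)
state=Q head=5 tape=ababa[a]b____   (Q,a)→(P,b,L)
state=P head=4 tape=abab[a]bb____   (P,a)→(Q,b,R)
state=Q head=5 tape=ababb[b]b____   (Q,b)→(Q,a,R)
state=Q head=6 tape=ababba[b]____   (Q,b)→(Q,a,R)
state=Q head=7 tape=ababbaa[_]___   (Q,_)→(P,_,R)
state=P head=8 tape=ababbaa_[_]__   (P,_)→(T,_,R)
state=T head=9 tape=ababbaa__[_]_   (T,_)→(R,_,R)
state=R head=10 tape=ababbaa___[_]   (R,_)→(P,b,L)
state=P head=9 tape=ababbaa__[_]b   (P,_)→(T,_,R)
state=T head=10 tape=ababbaa___[b]
No transition is defined for (T, b); M halts in state T.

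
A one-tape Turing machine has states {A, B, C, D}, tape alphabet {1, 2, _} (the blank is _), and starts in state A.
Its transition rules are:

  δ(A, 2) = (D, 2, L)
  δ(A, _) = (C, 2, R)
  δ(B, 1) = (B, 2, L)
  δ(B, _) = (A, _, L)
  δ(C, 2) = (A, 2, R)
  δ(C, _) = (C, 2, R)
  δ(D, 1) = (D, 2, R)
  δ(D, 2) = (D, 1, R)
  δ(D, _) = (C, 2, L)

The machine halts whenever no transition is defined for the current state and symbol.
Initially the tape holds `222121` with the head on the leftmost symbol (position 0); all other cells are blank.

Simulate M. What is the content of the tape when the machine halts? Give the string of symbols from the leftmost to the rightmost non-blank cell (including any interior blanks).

2111121112

state=A head=0 tape=__[2]22121__   (A,2)→(D,2,L)
state=D head=-1 tape=_[_]222121__   (D,_)→(C,2,L)
state=C head=-2 tape=[_]2222121__   (C,_)→(C,2,R)
state=C head=-1 tape=2[2]222121__   (C,2)→(A,2,R)
state=A head=0 tape=22[2]22121__   (A,2)→(D,2,L)
state=D head=-1 tape=2[2]222121__   (D,2)→(D,1,R)
state=D head=0 tape=21[2]22121__   (D,2)→(D,1,R)
state=D head=1 tape=211[2]2121__   (D,2)→(D,1,R)
state=D head=2 tape=2111[2]121__   (D,2)→(D,1,R)
state=D head=3 tape=21111[1]21__   (D,1)→(D,2,R)
state=D head=4 tape=211112[2]1__   (D,2)→(D,1,R)
state=D head=5 tape=2111121[1]__   (D,1)→(D,2,R)
state=D head=6 tape=21111212[_]_   (D,_)→(C,2,L)
state=C head=5 tape=2111121[2]2_   (C,2)→(A,2,R)
state=A head=6 tape=21111212[2]_   (A,2)→(D,2,L)
state=D head=5 tape=2111121[2]2_   (D,2)→(D,1,R)
state=D head=6 tape=21111211[2]_   (D,2)→(D,1,R)
state=D head=7 tape=211112111[_]   (D,_)→(C,2,L)
state=C head=6 tape=21111211[1]2
The non-blank tape span at halt is 2111121112.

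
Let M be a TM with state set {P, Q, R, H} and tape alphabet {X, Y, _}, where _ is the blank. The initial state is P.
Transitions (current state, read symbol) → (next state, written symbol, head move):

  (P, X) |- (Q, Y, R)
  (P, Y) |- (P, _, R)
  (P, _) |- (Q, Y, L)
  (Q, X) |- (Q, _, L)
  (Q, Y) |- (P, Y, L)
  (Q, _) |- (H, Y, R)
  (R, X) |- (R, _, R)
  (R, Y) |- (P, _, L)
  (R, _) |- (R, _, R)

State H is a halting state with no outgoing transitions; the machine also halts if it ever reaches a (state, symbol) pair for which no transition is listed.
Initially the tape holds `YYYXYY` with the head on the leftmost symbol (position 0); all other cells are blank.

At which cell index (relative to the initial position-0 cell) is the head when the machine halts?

state=P head=0 tape=[Y]YYXYY_   (P,Y)→(P,_,R)
state=P head=1 tape=_[Y]YXYY_   (P,Y)→(P,_,R)
state=P head=2 tape=__[Y]XYY_   (P,Y)→(P,_,R)
state=P head=3 tape=___[X]YY_   (P,X)→(Q,Y,R)
state=Q head=4 tape=___Y[Y]Y_   (Q,Y)→(P,Y,L)
state=P head=3 tape=___[Y]YY_   (P,Y)→(P,_,R)
state=P head=4 tape=____[Y]Y_   (P,Y)→(P,_,R)
state=P head=5 tape=_____[Y]_   (P,Y)→(P,_,R)
state=P head=6 tape=______[_]   (P,_)→(Q,Y,L)
state=Q head=5 tape=_____[_]Y   (Q,_)→(H,Y,R)
state=H head=6 tape=_____Y[Y]
At halt the head is at cell 6.

6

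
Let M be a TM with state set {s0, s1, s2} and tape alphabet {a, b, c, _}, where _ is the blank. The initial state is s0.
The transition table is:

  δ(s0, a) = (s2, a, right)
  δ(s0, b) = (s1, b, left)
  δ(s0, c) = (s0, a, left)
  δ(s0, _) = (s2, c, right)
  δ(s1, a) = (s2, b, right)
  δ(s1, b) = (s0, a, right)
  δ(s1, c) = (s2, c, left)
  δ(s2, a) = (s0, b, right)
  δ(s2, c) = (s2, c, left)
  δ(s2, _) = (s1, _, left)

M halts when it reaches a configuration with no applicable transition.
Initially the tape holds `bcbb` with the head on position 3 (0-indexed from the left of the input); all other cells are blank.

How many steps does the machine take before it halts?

4

s0 | bcb[b]   read b → write b, move left, go to s1
s1 | bc[b]b   read b → write a, move right, go to s0
s0 | bca[b]   read b → write b, move left, go to s1
s1 | bc[a]b   read a → write b, move right, go to s2
s2 | bcb[b]
M halts after 4 transitions.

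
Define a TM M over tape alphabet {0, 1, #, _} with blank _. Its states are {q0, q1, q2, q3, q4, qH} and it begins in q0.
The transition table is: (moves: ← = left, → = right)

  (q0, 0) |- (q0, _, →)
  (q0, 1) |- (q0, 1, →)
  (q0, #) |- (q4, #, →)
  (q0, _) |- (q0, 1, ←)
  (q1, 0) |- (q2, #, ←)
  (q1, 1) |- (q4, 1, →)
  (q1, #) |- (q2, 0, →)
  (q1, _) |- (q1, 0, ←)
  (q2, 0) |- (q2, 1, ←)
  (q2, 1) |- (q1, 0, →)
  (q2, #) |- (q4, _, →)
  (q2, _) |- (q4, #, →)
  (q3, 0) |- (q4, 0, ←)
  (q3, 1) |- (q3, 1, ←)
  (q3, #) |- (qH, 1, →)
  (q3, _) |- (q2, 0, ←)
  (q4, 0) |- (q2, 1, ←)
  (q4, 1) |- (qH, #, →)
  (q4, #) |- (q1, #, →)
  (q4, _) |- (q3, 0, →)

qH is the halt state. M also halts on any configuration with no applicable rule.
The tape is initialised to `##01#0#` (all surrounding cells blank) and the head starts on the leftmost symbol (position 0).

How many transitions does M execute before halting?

17

state=q0 head=0 tape=[#]#01#0#___   (q0,#)→(q4,#,→)
state=q4 head=1 tape=#[#]01#0#___   (q4,#)→(q1,#,→)
state=q1 head=2 tape=##[0]1#0#___   (q1,0)→(q2,#,←)
state=q2 head=1 tape=#[#]#1#0#___   (q2,#)→(q4,_,→)
state=q4 head=2 tape=#_[#]1#0#___   (q4,#)→(q1,#,→)
state=q1 head=3 tape=#_#[1]#0#___   (q1,1)→(q4,1,→)
state=q4 head=4 tape=#_#1[#]0#___   (q4,#)→(q1,#,→)
state=q1 head=5 tape=#_#1#[0]#___   (q1,0)→(q2,#,←)
state=q2 head=4 tape=#_#1[#]##___   (q2,#)→(q4,_,→)
state=q4 head=5 tape=#_#1_[#]#___   (q4,#)→(q1,#,→)
state=q1 head=6 tape=#_#1_#[#]___   (q1,#)→(q2,0,→)
state=q2 head=7 tape=#_#1_#0[_]__   (q2,_)→(q4,#,→)
state=q4 head=8 tape=#_#1_#0#[_]_   (q4,_)→(q3,0,→)
state=q3 head=9 tape=#_#1_#0#0[_]   (q3,_)→(q2,0,←)
state=q2 head=8 tape=#_#1_#0#[0]0   (q2,0)→(q2,1,←)
state=q2 head=7 tape=#_#1_#0[#]10   (q2,#)→(q4,_,→)
state=q4 head=8 tape=#_#1_#0_[1]0   (q4,1)→(qH,#,→)
state=qH head=9 tape=#_#1_#0_#[0]
M halts after 17 transitions.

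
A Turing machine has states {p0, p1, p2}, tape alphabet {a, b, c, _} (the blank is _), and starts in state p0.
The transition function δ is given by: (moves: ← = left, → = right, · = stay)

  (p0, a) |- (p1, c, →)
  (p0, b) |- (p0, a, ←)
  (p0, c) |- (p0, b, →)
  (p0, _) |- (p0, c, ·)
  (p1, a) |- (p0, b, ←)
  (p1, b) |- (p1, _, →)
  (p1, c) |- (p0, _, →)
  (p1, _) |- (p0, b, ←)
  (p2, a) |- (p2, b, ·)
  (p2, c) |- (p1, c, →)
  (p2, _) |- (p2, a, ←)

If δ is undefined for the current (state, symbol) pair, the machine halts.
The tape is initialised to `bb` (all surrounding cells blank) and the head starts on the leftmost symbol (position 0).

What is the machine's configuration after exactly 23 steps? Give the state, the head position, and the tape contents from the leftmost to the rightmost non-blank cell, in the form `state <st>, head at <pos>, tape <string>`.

state p0, head at 0, tape bbbaa

p0 | __[b]b_   read b → write a, move ←, go to p0
p0 | _[_]ab_   read _ → write c, move ·, go to p0
p0 | _[c]ab_   read c → write b, move →, go to p0
p0 | _b[a]b_   read a → write c, move →, go to p1
p1 | _bc[b]_   read b → write _, move →, go to p1
p1 | _bc_[_]   read _ → write b, move ←, go to p0
p0 | _bc[_]b   read _ → write c, move ·, go to p0
p0 | _bc[c]b   read c → write b, move →, go to p0
p0 | _bcb[b]   read b → write a, move ←, go to p0
p0 | _bc[b]a   read b → write a, move ←, go to p0
p0 | _b[c]aa   read c → write b, move →, go to p0
p0 | _bb[a]a   read a → write c, move →, go to p1
p1 | _bbc[a]   read a → write b, move ←, go to p0
p0 | _bb[c]b   read c → write b, move →, go to p0
p0 | _bbb[b]   read b → write a, move ←, go to p0
p0 | _bb[b]a   read b → write a, move ←, go to p0
p0 | _b[b]aa   read b → write a, move ←, go to p0
p0 | _[b]aaa   read b → write a, move ←, go to p0
p0 | [_]aaaa   read _ → write c, move ·, go to p0
p0 | [c]aaaa   read c → write b, move →, go to p0
p0 | b[a]aaa   read a → write c, move →, go to p1
p1 | bc[a]aa   read a → write b, move ←, go to p0
p0 | b[c]baa   read c → write b, move →, go to p0
p0 | bb[b]aa
After 23 steps: state p0, head at 0, tape bbbaa.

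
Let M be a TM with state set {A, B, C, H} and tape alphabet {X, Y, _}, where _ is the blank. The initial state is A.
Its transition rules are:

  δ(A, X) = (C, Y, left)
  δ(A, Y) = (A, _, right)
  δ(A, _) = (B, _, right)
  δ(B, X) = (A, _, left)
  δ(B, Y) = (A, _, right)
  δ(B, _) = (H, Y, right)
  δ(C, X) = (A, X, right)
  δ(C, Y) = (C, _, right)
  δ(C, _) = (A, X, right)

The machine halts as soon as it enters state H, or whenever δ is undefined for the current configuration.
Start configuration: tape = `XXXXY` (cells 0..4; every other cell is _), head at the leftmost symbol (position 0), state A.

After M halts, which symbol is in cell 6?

Y

A | _[X]XXXY___   read X → write Y, move left, go to C
C | [_]YXXXY___   read _ → write X, move right, go to A
A | X[Y]XXXY___   read Y → write _, move right, go to A
A | X_[X]XXY___   read X → write Y, move left, go to C
C | X[_]YXXY___   read _ → write X, move right, go to A
A | XX[Y]XXY___   read Y → write _, move right, go to A
A | XX_[X]XY___   read X → write Y, move left, go to C
C | XX[_]YXY___   read _ → write X, move right, go to A
A | XXX[Y]XY___   read Y → write _, move right, go to A
A | XXX_[X]Y___   read X → write Y, move left, go to C
C | XXX[_]YY___   read _ → write X, move right, go to A
A | XXXX[Y]Y___   read Y → write _, move right, go to A
A | XXXX_[Y]___   read Y → write _, move right, go to A
A | XXXX__[_]__   read _ → write _, move right, go to B
B | XXXX___[_]_   read _ → write Y, move right, go to H
H | XXXX___Y[_]
Cell 6 holds Y when M halts.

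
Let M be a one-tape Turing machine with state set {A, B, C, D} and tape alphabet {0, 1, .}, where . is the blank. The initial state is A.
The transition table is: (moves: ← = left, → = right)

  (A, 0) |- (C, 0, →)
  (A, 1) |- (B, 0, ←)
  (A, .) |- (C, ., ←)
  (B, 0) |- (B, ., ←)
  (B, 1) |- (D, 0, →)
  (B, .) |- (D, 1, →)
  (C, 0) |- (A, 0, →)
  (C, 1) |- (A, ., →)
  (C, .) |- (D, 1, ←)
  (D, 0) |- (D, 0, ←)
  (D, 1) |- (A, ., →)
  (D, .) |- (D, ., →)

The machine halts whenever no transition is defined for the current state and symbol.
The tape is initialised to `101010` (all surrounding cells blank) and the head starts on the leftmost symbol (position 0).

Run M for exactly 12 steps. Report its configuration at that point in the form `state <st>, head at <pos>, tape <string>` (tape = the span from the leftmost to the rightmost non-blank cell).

state D, head at 2, tape 1..0010

state=A head=0 tape=.[1]01010   (A,1)→(B,0,←)
state=B head=-1 tape=[.]001010   (B,.)→(D,1,→)
state=D head=0 tape=1[0]01010   (D,0)→(D,0,←)
state=D head=-1 tape=[1]001010   (D,1)→(A,.,→)
state=A head=0 tape=.[0]01010   (A,0)→(C,0,→)
state=C head=1 tape=.0[0]1010   (C,0)→(A,0,→)
state=A head=2 tape=.00[1]010   (A,1)→(B,0,←)
state=B head=1 tape=.0[0]0010   (B,0)→(B,.,←)
state=B head=0 tape=.[0].0010   (B,0)→(B,.,←)
state=B head=-1 tape=[.]..0010   (B,.)→(D,1,→)
state=D head=0 tape=1[.].0010   (D,.)→(D,.,→)
state=D head=1 tape=1.[.]0010   (D,.)→(D,.,→)
state=D head=2 tape=1..[0]010
After 12 steps: state D, head at 2, tape 1..0010.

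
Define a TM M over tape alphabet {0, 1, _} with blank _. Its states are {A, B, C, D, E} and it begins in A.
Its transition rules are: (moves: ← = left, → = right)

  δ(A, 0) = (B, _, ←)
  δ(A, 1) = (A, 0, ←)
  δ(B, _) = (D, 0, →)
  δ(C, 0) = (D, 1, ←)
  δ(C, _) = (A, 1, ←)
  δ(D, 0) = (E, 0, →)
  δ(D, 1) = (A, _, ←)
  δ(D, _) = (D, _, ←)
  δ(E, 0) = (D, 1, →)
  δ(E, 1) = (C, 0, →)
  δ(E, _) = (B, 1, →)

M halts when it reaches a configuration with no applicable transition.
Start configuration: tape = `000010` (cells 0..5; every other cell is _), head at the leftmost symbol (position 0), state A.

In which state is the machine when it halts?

A | _[0]00010   read 0 → write _, move ←, go to B
B | [_]_00010   read _ → write 0, move →, go to D
D | 0[_]00010   read _ → write _, move ←, go to D
D | [0]_00010   read 0 → write 0, move →, go to E
E | 0[_]00010   read _ → write 1, move →, go to B
B | 01[0]0010
No transition is defined for (B, 0); M halts in state B.

B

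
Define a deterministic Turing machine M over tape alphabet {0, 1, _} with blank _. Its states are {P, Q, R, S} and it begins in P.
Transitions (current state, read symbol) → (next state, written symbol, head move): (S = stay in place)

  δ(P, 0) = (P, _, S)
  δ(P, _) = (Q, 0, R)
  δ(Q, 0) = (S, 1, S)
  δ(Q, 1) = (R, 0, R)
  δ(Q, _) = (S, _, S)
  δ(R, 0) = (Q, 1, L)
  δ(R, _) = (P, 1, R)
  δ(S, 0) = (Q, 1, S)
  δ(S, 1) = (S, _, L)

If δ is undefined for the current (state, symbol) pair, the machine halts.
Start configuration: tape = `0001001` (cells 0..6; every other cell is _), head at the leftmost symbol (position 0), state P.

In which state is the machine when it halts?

P | [0]001001   read 0 → write _, move S, go to P
P | [_]001001   read _ → write 0, move R, go to Q
Q | 0[0]01001   read 0 → write 1, move S, go to S
S | 0[1]01001   read 1 → write _, move L, go to S
S | [0]_01001   read 0 → write 1, move S, go to Q
Q | [1]_01001   read 1 → write 0, move R, go to R
R | 0[_]01001   read _ → write 1, move R, go to P
P | 01[0]1001   read 0 → write _, move S, go to P
P | 01[_]1001   read _ → write 0, move R, go to Q
Q | 010[1]001   read 1 → write 0, move R, go to R
R | 0100[0]01   read 0 → write 1, move L, go to Q
Q | 010[0]101   read 0 → write 1, move S, go to S
S | 010[1]101   read 1 → write _, move L, go to S
S | 01[0]_101   read 0 → write 1, move S, go to Q
Q | 01[1]_101   read 1 → write 0, move R, go to R
R | 010[_]101   read _ → write 1, move R, go to P
P | 0101[1]01
No transition is defined for (P, 1); M halts in state P.

P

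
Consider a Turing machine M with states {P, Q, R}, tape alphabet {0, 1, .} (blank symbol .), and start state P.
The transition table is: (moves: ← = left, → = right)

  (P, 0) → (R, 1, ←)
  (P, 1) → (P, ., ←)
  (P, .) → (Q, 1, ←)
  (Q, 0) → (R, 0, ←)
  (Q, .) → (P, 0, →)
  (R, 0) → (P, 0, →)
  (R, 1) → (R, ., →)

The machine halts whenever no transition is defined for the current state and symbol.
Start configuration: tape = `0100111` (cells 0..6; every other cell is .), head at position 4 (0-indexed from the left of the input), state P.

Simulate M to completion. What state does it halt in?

state=P head=4 tape=0100[1]11   (P,1)→(P,.,←)
state=P head=3 tape=010[0].11   (P,0)→(R,1,←)
state=R head=2 tape=01[0]1.11   (R,0)→(P,0,→)
state=P head=3 tape=010[1].11   (P,1)→(P,.,←)
state=P head=2 tape=01[0]..11   (P,0)→(R,1,←)
state=R head=1 tape=0[1]1..11   (R,1)→(R,.,→)
state=R head=2 tape=0.[1]..11   (R,1)→(R,.,→)
state=R head=3 tape=0..[.].11
No transition is defined for (R, .); M halts in state R.

R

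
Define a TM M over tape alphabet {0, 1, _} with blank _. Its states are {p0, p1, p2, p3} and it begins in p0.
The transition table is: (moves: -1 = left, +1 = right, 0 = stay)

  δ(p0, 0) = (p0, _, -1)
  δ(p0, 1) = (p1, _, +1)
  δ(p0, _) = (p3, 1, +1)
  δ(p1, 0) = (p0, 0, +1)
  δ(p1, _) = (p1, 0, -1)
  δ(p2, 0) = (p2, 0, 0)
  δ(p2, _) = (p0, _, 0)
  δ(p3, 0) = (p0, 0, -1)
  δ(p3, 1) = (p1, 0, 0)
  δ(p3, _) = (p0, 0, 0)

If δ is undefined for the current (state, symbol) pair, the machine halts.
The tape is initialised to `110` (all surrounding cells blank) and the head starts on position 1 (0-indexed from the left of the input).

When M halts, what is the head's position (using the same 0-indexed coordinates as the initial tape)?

p0 | 1[1]0__   read 1 → write _, move +1, go to p1
p1 | 1_[0]__   read 0 → write 0, move +1, go to p0
p0 | 1_0[_]_   read _ → write 1, move +1, go to p3
p3 | 1_01[_]   read _ → write 0, move 0, go to p0
p0 | 1_01[0]   read 0 → write _, move -1, go to p0
p0 | 1_0[1]_   read 1 → write _, move +1, go to p1
p1 | 1_0_[_]   read _ → write 0, move -1, go to p1
p1 | 1_0[_]0   read _ → write 0, move -1, go to p1
p1 | 1_[0]00   read 0 → write 0, move +1, go to p0
p0 | 1_0[0]0   read 0 → write _, move -1, go to p0
p0 | 1_[0]_0   read 0 → write _, move -1, go to p0
p0 | 1[_]__0   read _ → write 1, move +1, go to p3
p3 | 11[_]_0   read _ → write 0, move 0, go to p0
p0 | 11[0]_0   read 0 → write _, move -1, go to p0
p0 | 1[1]__0   read 1 → write _, move +1, go to p1
p1 | 1_[_]_0   read _ → write 0, move -1, go to p1
p1 | 1[_]0_0   read _ → write 0, move -1, go to p1
p1 | [1]00_0
At halt the head is at cell 0.

0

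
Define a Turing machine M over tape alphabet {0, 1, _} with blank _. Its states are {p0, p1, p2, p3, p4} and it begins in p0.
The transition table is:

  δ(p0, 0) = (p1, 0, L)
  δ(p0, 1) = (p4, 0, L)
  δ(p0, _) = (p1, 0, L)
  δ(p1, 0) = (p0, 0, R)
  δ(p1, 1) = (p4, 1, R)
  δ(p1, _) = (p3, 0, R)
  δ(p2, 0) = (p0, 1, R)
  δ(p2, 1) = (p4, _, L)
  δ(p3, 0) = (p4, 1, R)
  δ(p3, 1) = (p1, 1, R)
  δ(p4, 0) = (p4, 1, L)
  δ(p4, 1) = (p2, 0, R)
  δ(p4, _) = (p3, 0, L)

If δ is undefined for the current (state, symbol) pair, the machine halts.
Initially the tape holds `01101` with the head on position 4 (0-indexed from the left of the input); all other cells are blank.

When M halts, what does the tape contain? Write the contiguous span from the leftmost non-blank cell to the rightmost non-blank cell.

p0 | __0110[1]   read 1 → write 0, move L, go to p4
p4 | __011[0]0   read 0 → write 1, move L, go to p4
p4 | __01[1]10   read 1 → write 0, move R, go to p2
p2 | __010[1]0   read 1 → write _, move L, go to p4
p4 | __01[0]_0   read 0 → write 1, move L, go to p4
p4 | __0[1]1_0   read 1 → write 0, move R, go to p2
p2 | __00[1]_0   read 1 → write _, move L, go to p4
p4 | __0[0]__0   read 0 → write 1, move L, go to p4
p4 | __[0]1__0   read 0 → write 1, move L, go to p4
p4 | _[_]11__0   read _ → write 0, move L, go to p3
p3 | [_]011__0
The non-blank tape span at halt is 011__0.

011__0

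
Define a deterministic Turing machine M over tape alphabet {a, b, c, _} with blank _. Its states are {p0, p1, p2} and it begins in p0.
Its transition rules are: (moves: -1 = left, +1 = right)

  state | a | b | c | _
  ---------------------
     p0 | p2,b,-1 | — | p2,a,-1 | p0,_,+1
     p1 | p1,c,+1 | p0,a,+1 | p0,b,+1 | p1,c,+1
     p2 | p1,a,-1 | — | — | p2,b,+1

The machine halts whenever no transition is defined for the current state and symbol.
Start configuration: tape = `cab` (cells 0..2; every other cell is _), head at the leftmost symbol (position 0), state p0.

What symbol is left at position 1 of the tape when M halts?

p0 | __[c]ab   read c → write a, move -1, go to p2
p2 | _[_]aab   read _ → write b, move +1, go to p2
p2 | _b[a]ab   read a → write a, move -1, go to p1
p1 | _[b]aab   read b → write a, move +1, go to p0
p0 | _a[a]ab   read a → write b, move -1, go to p2
p2 | _[a]bab   read a → write a, move -1, go to p1
p1 | [_]abab   read _ → write c, move +1, go to p1
p1 | c[a]bab   read a → write c, move +1, go to p1
p1 | cc[b]ab   read b → write a, move +1, go to p0
p0 | cca[a]b   read a → write b, move -1, go to p2
p2 | cc[a]bb   read a → write a, move -1, go to p1
p1 | c[c]abb   read c → write b, move +1, go to p0
p0 | cb[a]bb   read a → write b, move -1, go to p2
p2 | c[b]bbb
Cell 1 holds b when M halts.

b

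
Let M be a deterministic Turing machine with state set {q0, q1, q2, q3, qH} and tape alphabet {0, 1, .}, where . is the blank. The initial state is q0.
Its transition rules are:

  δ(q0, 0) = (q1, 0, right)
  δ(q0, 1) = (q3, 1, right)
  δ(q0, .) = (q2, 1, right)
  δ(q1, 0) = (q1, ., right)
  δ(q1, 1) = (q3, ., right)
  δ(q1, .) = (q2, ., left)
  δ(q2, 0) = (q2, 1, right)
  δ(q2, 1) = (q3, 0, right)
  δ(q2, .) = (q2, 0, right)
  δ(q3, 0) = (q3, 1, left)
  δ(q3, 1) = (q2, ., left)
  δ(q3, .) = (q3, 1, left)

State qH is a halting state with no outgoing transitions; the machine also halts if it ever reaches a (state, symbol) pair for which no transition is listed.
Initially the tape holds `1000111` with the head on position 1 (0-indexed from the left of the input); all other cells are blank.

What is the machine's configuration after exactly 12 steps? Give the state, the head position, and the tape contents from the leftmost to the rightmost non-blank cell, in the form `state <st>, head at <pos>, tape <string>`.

state=q0 head=1 tape=1[0]00111.   (q0,0)→(q1,0,right)
state=q1 head=2 tape=10[0]0111.   (q1,0)→(q1,.,right)
state=q1 head=3 tape=10.[0]111.   (q1,0)→(q1,.,right)
state=q1 head=4 tape=10..[1]11.   (q1,1)→(q3,.,right)
state=q3 head=5 tape=10...[1]1.   (q3,1)→(q2,.,left)
state=q2 head=4 tape=10..[.].1.   (q2,.)→(q2,0,right)
state=q2 head=5 tape=10..0[.]1.   (q2,.)→(q2,0,right)
state=q2 head=6 tape=10..00[1].   (q2,1)→(q3,0,right)
state=q3 head=7 tape=10..000[.]   (q3,.)→(q3,1,left)
state=q3 head=6 tape=10..00[0]1   (q3,0)→(q3,1,left)
state=q3 head=5 tape=10..0[0]11   (q3,0)→(q3,1,left)
state=q3 head=4 tape=10..[0]111   (q3,0)→(q3,1,left)
state=q3 head=3 tape=10.[.]1111
After 12 steps: state q3, head at 3, tape 10..1111.

state q3, head at 3, tape 10..1111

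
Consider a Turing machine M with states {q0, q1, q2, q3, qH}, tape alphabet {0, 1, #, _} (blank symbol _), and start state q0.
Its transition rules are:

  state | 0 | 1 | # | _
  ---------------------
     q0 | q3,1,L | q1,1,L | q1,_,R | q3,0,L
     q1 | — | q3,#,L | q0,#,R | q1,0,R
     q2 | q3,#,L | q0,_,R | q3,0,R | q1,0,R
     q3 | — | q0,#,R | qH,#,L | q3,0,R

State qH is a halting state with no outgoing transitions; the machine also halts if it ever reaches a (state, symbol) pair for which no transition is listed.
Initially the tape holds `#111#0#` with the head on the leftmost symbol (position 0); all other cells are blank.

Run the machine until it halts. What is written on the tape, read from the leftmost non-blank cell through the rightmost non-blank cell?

0#11#0#

q0 | [#]111#0#   read # → write _, move R, go to q1
q1 | _[1]11#0#   read 1 → write #, move L, go to q3
q3 | [_]#11#0#   read _ → write 0, move R, go to q3
q3 | 0[#]11#0#   read # → write #, move L, go to qH
qH | [0]#11#0#
The non-blank tape span at halt is 0#11#0#.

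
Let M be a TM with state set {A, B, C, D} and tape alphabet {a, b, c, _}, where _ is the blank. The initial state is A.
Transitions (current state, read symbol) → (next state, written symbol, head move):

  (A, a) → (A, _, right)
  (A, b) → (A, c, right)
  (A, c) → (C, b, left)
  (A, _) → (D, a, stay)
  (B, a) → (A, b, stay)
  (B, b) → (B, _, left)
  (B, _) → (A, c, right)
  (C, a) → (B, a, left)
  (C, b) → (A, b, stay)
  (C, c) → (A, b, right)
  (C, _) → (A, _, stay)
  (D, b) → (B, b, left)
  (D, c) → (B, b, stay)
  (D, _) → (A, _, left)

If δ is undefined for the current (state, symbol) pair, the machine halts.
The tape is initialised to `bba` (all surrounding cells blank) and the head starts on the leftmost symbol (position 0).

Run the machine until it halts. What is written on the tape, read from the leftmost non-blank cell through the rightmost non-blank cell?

A | [b]ba_   read b → write c, move right, go to A
A | c[b]a_   read b → write c, move right, go to A
A | cc[a]_   read a → write _, move right, go to A
A | cc_[_]   read _ → write a, move stay, go to D
D | cc_[a]
The non-blank tape span at halt is cc_a.

cc_a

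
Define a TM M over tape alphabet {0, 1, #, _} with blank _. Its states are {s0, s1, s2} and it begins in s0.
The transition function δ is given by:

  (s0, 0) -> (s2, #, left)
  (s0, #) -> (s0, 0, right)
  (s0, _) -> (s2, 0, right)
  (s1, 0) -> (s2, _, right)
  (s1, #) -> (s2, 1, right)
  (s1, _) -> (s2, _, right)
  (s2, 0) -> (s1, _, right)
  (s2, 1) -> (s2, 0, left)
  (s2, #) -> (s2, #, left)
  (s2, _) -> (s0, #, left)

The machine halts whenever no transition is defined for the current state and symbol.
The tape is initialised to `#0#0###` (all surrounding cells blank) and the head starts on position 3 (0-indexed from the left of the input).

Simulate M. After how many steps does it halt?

33

s0 | ___#0#[0]###   read 0 → write #, move left, go to s2
s2 | ___#0[#]####   read # → write #, move left, go to s2
s2 | ___#[0]#####   read 0 → write _, move right, go to s1
s1 | ___#_[#]####   read # → write 1, move right, go to s2
s2 | ___#_1[#]###   read # → write #, move left, go to s2
s2 | ___#_[1]####   read 1 → write 0, move left, go to s2
s2 | ___#[_]0####   read _ → write #, move left, go to s0
s0 | ___[#]#0####   read # → write 0, move right, go to s0
s0 | ___0[#]0####   read # → write 0, move right, go to s0
s0 | ___00[0]####   read 0 → write #, move left, go to s2
s2 | ___0[0]#####   read 0 → write _, move right, go to s1
s1 | ___0_[#]####   read # → write 1, move right, go to s2
s2 | ___0_1[#]###   read # → write #, move left, go to s2
s2 | ___0_[1]####   read 1 → write 0, move left, go to s2
s2 | ___0[_]0####   read _ → write #, move left, go to s0
s0 | ___[0]#0####   read 0 → write #, move left, go to s2
s2 | __[_]##0####   read _ → write #, move left, go to s0
s0 | _[_]###0####   read _ → write 0, move right, go to s2
s2 | _0[#]##0####   read # → write #, move left, go to s2
s2 | _[0]###0####   read 0 → write _, move right, go to s1
s1 | __[#]##0####   read # → write 1, move right, go to s2
s2 | __1[#]#0####   read # → write #, move left, go to s2
s2 | __[1]##0####   read 1 → write 0, move left, go to s2
s2 | _[_]0##0####   read _ → write #, move left, go to s0
s0 | [_]#0##0####   read _ → write 0, move right, go to s2
s2 | 0[#]0##0####   read # → write #, move left, go to s2
s2 | [0]#0##0####   read 0 → write _, move right, go to s1
s1 | _[#]0##0####   read # → write 1, move right, go to s2
s2 | _1[0]##0####   read 0 → write _, move right, go to s1
s1 | _1_[#]#0####   read # → write 1, move right, go to s2
s2 | _1_1[#]0####   read # → write #, move left, go to s2
s2 | _1_[1]#0####   read 1 → write 0, move left, go to s2
s2 | _1[_]0#0####   read _ → write #, move left, go to s0
s0 | _[1]#0#0####
M halts after 33 transitions.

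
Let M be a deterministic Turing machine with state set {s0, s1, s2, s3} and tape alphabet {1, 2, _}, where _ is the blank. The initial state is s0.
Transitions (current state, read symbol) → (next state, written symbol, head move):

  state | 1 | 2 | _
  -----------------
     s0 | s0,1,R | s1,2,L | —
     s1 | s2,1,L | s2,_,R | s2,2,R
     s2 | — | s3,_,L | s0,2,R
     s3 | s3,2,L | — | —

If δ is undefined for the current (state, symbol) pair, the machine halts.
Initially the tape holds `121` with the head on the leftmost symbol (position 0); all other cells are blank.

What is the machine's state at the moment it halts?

s3

s0 | __[1]21   read 1 → write 1, move R, go to s0
s0 | __1[2]1   read 2 → write 2, move L, go to s1
s1 | __[1]21   read 1 → write 1, move L, go to s2
s2 | _[_]121   read _ → write 2, move R, go to s0
s0 | _2[1]21   read 1 → write 1, move R, go to s0
s0 | _21[2]1   read 2 → write 2, move L, go to s1
s1 | _2[1]21   read 1 → write 1, move L, go to s2
s2 | _[2]121   read 2 → write _, move L, go to s3
s3 | [_]_121
No transition is defined for (s3, _); M halts in state s3.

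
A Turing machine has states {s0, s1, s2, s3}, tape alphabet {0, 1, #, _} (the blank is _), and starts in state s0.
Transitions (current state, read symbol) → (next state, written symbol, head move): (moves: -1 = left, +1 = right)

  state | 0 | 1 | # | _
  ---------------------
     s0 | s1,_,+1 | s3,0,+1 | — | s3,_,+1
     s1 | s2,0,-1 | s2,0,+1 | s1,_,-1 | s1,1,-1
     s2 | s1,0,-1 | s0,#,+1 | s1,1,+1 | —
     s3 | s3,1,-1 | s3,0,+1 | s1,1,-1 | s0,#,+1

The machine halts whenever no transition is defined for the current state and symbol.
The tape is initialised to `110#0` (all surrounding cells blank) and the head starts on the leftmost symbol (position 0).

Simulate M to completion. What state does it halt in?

state=s0 head=0 tape=_[1]10#0   (s0,1)→(s3,0,+1)
state=s3 head=1 tape=_0[1]0#0   (s3,1)→(s3,0,+1)
state=s3 head=2 tape=_00[0]#0   (s3,0)→(s3,1,-1)
state=s3 head=1 tape=_0[0]1#0   (s3,0)→(s3,1,-1)
state=s3 head=0 tape=_[0]11#0   (s3,0)→(s3,1,-1)
state=s3 head=-1 tape=[_]111#0   (s3,_)→(s0,#,+1)
state=s0 head=0 tape=#[1]11#0   (s0,1)→(s3,0,+1)
state=s3 head=1 tape=#0[1]1#0   (s3,1)→(s3,0,+1)
state=s3 head=2 tape=#00[1]#0   (s3,1)→(s3,0,+1)
state=s3 head=3 tape=#000[#]0   (s3,#)→(s1,1,-1)
state=s1 head=2 tape=#00[0]10   (s1,0)→(s2,0,-1)
state=s2 head=1 tape=#0[0]010   (s2,0)→(s1,0,-1)
state=s1 head=0 tape=#[0]0010   (s1,0)→(s2,0,-1)
state=s2 head=-1 tape=[#]00010   (s2,#)→(s1,1,+1)
state=s1 head=0 tape=1[0]0010   (s1,0)→(s2,0,-1)
state=s2 head=-1 tape=[1]00010   (s2,1)→(s0,#,+1)
state=s0 head=0 tape=#[0]0010   (s0,0)→(s1,_,+1)
state=s1 head=1 tape=#_[0]010   (s1,0)→(s2,0,-1)
state=s2 head=0 tape=#[_]0010
No transition is defined for (s2, _); M halts in state s2.

s2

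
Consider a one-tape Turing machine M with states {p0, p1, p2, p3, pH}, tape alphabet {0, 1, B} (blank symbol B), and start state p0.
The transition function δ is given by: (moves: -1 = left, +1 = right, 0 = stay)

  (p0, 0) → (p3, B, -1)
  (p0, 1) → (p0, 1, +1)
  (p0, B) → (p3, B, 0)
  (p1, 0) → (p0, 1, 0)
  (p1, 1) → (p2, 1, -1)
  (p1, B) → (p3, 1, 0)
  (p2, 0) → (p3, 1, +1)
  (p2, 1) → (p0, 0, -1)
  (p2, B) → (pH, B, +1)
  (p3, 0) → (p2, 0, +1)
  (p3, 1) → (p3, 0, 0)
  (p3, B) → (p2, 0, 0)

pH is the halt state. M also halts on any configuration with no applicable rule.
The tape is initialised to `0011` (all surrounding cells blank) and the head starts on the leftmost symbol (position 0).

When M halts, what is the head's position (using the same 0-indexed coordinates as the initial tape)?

2

state=p0 head=0 tape=B[0]011   (p0,0)→(p3,B,-1)
state=p3 head=-1 tape=[B]B011   (p3,B)→(p2,0,0)
state=p2 head=-1 tape=[0]B011   (p2,0)→(p3,1,+1)
state=p3 head=0 tape=1[B]011   (p3,B)→(p2,0,0)
state=p2 head=0 tape=1[0]011   (p2,0)→(p3,1,+1)
state=p3 head=1 tape=11[0]11   (p3,0)→(p2,0,+1)
state=p2 head=2 tape=110[1]1   (p2,1)→(p0,0,-1)
state=p0 head=1 tape=11[0]01   (p0,0)→(p3,B,-1)
state=p3 head=0 tape=1[1]B01   (p3,1)→(p3,0,0)
state=p3 head=0 tape=1[0]B01   (p3,0)→(p2,0,+1)
state=p2 head=1 tape=10[B]01   (p2,B)→(pH,B,+1)
state=pH head=2 tape=10B[0]1
At halt the head is at cell 2.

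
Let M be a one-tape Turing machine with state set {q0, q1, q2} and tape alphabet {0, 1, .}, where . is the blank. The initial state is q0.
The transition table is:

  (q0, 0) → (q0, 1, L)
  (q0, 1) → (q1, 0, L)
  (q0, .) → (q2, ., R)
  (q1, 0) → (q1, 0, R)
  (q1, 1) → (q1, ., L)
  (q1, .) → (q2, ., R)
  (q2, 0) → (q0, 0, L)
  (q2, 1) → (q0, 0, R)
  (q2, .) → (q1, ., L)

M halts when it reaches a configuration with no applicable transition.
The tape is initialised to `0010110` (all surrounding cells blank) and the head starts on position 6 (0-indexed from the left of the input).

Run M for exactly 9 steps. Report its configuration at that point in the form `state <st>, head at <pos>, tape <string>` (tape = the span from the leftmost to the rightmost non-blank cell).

state=q0 head=6 tape=001011[0]   (q0,0)→(q0,1,L)
state=q0 head=5 tape=00101[1]1   (q0,1)→(q1,0,L)
state=q1 head=4 tape=0010[1]01   (q1,1)→(q1,.,L)
state=q1 head=3 tape=001[0].01   (q1,0)→(q1,0,R)
state=q1 head=4 tape=0010[.]01   (q1,.)→(q2,.,R)
state=q2 head=5 tape=0010.[0]1   (q2,0)→(q0,0,L)
state=q0 head=4 tape=0010[.]01   (q0,.)→(q2,.,R)
state=q2 head=5 tape=0010.[0]1   (q2,0)→(q0,0,L)
state=q0 head=4 tape=0010[.]01   (q0,.)→(q2,.,R)
state=q2 head=5 tape=0010.[0]1
After 9 steps: state q2, head at 5, tape 0010.01.

state q2, head at 5, tape 0010.01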